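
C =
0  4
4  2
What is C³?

C² = [[16, 8], [8, 20]]
C³ = [[32, 80], [80, 72]]

[[32, 80], [80, 72]]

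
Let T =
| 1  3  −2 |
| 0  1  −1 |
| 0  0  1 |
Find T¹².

T = I + N where N = [[0, 3, −2], [0, 0, −1], [0, 0, 0]] is strictly upper-triangular, so N³ = 0.
(I + N)¹² = I + 12·N + 66·N² = [[1, 36, −222], [0, 1, −12], [0, 0, 1]].

[[1, 36, −222], [0, 1, −12], [0, 0, 1]]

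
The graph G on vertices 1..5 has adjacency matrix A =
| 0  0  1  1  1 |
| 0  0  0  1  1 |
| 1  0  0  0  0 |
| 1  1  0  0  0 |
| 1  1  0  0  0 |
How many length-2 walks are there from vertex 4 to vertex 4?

2

The number of length-2 walks from vertex 4 to vertex 4 is entry (4,4) of A^2, where A is the adjacency matrix.
A^2 = [[3, 2, 0, 0, 0], [2, 2, 0, 0, 0], [0, 0, 1, 1, 1], [0, 0, 1, 2, 2], [0, 0, 1, 2, 2]]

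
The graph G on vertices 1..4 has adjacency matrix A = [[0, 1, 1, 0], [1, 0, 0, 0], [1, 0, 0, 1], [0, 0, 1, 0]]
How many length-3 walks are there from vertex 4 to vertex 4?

0

The number of length-3 walks from vertex 4 to vertex 4 is entry (4,4) of A^3, where A is the adjacency matrix.
A^2 = [[2, 0, 0, 1], [0, 1, 1, 0], [0, 1, 2, 0], [1, 0, 0, 1]]
A^3 = [[0, 2, 3, 0], [2, 0, 0, 1], [3, 0, 0, 2], [0, 1, 2, 0]]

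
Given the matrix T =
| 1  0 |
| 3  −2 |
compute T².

[[1, 0], [−3, 4]]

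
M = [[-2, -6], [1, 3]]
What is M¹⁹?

M² = M (a projection; rank 1, trace 1), so M¹⁹ = M.

[[-2, -6], [1, 3]]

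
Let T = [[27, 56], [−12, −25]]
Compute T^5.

tr T = 2 and det T = −3, so the characteristic polynomial is λ² − (2)λ + (−3) with roots 3 and −1.
Eigenvectors give P = [[7, −2], [−3, 1]] with P⁻¹ = [[1, 2], [3, 7]], and T = P·diag(3, −1)·P⁻¹.
Then T^5 = P·diag(243, −1)·P⁻¹ = [[1701, 2], [−729, −1]] · [[1, 2], [3, 7]] = [[1707, 3416], [−732, −1465]].

[[1707, 3416], [−732, −1465]]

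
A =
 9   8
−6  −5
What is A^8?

tr A = 4 and det A = 3, so the characteristic polynomial is λ² − (4)λ + (3) with roots 1 and 3.
Eigenvectors give P = [[1, −4], [−1, 3]] with P⁻¹ = [[−3, −4], [−1, −1]], and A = P·diag(1, 3)·P⁻¹.
Then A^8 = P·diag(1, 6561)·P⁻¹ = [[1, −26244], [−1, 19683]] · [[−3, −4], [−1, −1]] = [[26241, 26240], [−19680, −19679]].

[[26241, 26240], [−19680, −19679]]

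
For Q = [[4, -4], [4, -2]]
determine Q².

[[0, -8], [8, -12]]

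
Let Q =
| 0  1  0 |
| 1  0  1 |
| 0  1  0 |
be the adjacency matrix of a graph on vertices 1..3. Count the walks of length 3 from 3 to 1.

0

The number of length-3 walks from vertex 3 to vertex 1 is entry (3,1) of Q³, where Q is the adjacency matrix.
Q² = [[1, 0, 1], [0, 2, 0], [1, 0, 1]]
Q³ = [[0, 2, 0], [2, 0, 2], [0, 2, 0]]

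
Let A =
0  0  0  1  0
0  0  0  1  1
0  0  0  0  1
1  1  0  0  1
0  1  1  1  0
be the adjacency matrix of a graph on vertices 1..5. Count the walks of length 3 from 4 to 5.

The number of length-3 walks from vertex 4 to vertex 5 is entry (4,5) of A^3, where A is the adjacency matrix.
A^2 = [[1, 1, 0, 0, 1], [1, 2, 1, 1, 1], [0, 1, 1, 1, 0], [0, 1, 1, 3, 1], [1, 1, 0, 1, 3]]
A^3 = [[0, 1, 1, 3, 1], [1, 2, 1, 4, 4], [1, 1, 0, 1, 3], [3, 4, 1, 2, 5], [1, 4, 3, 5, 2]]

5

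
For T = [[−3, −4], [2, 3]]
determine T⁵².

T² = I (check: tr T = 0 and det T = −1), so T⁵² = I since 52 is even.

[[1, 0], [0, 1]]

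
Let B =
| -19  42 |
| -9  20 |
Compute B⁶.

tr B = 1 and det B = -2, so the characteristic polynomial is λ² − (1)λ + (-2) with roots -1 and 2.
Eigenvectors give P = [[7, 2], [3, 1]] with P⁻¹ = [[1, -2], [-3, 7]], and B = P·diag(-1, 2)·P⁻¹.
Then B⁶ = P·diag(1, 64)·P⁻¹ = [[7, 128], [3, 64]] · [[1, -2], [-3, 7]] = [[-377, 882], [-189, 442]].

[[-377, 882], [-189, 442]]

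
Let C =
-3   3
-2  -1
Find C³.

C² = [[3, -12], [8, -5]]
C³ = [[15, 21], [-14, 29]]

[[15, 21], [-14, 29]]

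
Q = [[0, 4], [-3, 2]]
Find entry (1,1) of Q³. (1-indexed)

Q² = [[-12, 8], [-6, -8]]
Q³ = [[-24, -32], [24, -40]]

-24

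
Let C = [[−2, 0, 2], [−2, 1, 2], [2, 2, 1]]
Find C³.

C² = [[8, 4, −2], [6, 5, 0], [−6, 4, 9]]
C³ = [[−28, 0, 22], [−22, 5, 22], [22, 22, 5]]

[[−28, 0, 22], [−22, 5, 22], [22, 22, 5]]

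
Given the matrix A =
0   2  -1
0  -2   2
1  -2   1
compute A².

[[-1, -2, 3], [2, 0, -2], [1, 4, -4]]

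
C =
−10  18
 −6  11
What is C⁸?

[[−764, 1530], [−510, 1021]]

tr C = 1 and det C = −2, so the characteristic polynomial is λ² − (1)λ + (−2) with roots 2 and −1.
Eigenvectors give P = [[3, −2], [2, −1]] with P⁻¹ = [[−1, 2], [−2, 3]], and C = P·diag(2, −1)·P⁻¹.
Then C⁸ = P·diag(256, 1)·P⁻¹ = [[768, −2], [512, −1]] · [[−1, 2], [−2, 3]] = [[−764, 1530], [−510, 1021]].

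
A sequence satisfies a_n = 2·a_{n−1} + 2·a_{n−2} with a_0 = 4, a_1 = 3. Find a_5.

260

With companion matrix B = [[2, 2], [1, 0]], [a_n, a_{n−1}]ᵀ = B·[a_{n−1}, a_{n−2}]ᵀ, so [a_5, a_4]ᵀ = B⁴·[a_1, a_0]ᵀ.
B⁴ = [[44, 32], [16, 12]], giving [a_5, a_4]ᵀ = [[260], [96]].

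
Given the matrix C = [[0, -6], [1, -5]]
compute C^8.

[[-12354, 37830], [-6305, 19171]]

tr C = -5 and det C = 6, so the characteristic polynomial is λ² − (-5)λ + (6) with roots -3 and -2.
Eigenvectors give P = [[2, -3], [1, -1]] with P⁻¹ = [[-1, 3], [-1, 2]], and C = P·diag(-3, -2)·P⁻¹.
Then C^8 = P·diag(6561, 256)·P⁻¹ = [[13122, -768], [6561, -256]] · [[-1, 3], [-1, 2]] = [[-12354, 37830], [-6305, 19171]].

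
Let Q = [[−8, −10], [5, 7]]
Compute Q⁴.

[[146, 130], [−65, −49]]

tr Q = −1 and det Q = −6, so the characteristic polynomial is λ² − (−1)λ + (−6) with roots 2 and −3.
Eigenvectors give P = [[−1, −2], [1, 1]] with P⁻¹ = [[1, 2], [−1, −1]], and Q = P·diag(2, −3)·P⁻¹.
Then Q⁴ = P·diag(16, 81)·P⁻¹ = [[−16, −162], [16, 81]] · [[1, 2], [−1, −1]] = [[146, 130], [−65, −49]].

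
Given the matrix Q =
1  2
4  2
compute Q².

[[9, 6], [12, 12]]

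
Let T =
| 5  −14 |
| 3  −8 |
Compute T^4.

tr T = −3 and det T = 2, so the characteristic polynomial is λ² − (−3)λ + (2) with roots −1 and −2.
Eigenvectors give P = [[−7, −2], [−3, −1]] with P⁻¹ = [[−1, 2], [3, −7]], and T = P·diag(−1, −2)·P⁻¹.
Then T^4 = P·diag(1, 16)·P⁻¹ = [[−7, −32], [−3, −16]] · [[−1, 2], [3, −7]] = [[−89, 210], [−45, 106]].

[[−89, 210], [−45, 106]]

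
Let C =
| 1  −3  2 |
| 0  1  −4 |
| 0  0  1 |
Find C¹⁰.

C = I + N where N = [[0, −3, 2], [0, 0, −4], [0, 0, 0]] is strictly upper-triangular, so N³ = 0.
(I + N)¹⁰ = I + 10·N + 45·N² = [[1, −30, 560], [0, 1, −40], [0, 0, 1]].

[[1, −30, 560], [0, 1, −40], [0, 0, 1]]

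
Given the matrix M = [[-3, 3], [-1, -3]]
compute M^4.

[[-72, -216], [72, -72]]

M^2 = [[6, -18], [6, 6]]
M^3 = [[0, 72], [-24, 0]]
M^4 = [[-72, -216], [72, -72]]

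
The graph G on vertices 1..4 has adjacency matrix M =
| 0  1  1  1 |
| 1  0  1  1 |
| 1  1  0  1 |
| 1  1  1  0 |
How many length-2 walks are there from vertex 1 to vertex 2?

The number of length-2 walks from vertex 1 to vertex 2 is entry (1,2) of M², where M is the adjacency matrix.
M² = [[3, 2, 2, 2], [2, 3, 2, 2], [2, 2, 3, 2], [2, 2, 2, 3]]

2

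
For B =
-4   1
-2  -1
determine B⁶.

[[1394, -665], [1330, -601]]

tr B = -5 and det B = 6, so the characteristic polynomial is λ² − (-5)λ + (6) with roots -2 and -3.
Eigenvectors give P = [[-1, 1], [-2, 1]] with P⁻¹ = [[1, -1], [2, -1]], and B = P·diag(-2, -3)·P⁻¹.
Then B⁶ = P·diag(64, 729)·P⁻¹ = [[-64, 729], [-128, 729]] · [[1, -1], [2, -1]] = [[1394, -665], [1330, -601]].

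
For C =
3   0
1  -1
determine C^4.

C^2 = [[9, 0], [2, 1]]
C^3 = [[27, 0], [7, -1]]
C^4 = [[81, 0], [20, 1]]

[[81, 0], [20, 1]]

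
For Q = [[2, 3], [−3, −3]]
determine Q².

[[−5, −3], [3, 0]]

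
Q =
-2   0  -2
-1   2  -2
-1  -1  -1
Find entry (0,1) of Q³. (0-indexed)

-2

Q² = [[6, 2, 6], [2, 6, 0], [4, -1, 5]]
Q³ = [[-20, -2, -22], [-10, 12, -16], [-12, -7, -11]]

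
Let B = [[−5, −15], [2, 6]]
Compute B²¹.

B² = B (a projection; rank 1, trace 1), so B²¹ = B.

[[−5, −15], [2, 6]]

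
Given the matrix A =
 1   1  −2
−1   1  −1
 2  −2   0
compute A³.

[[−16, 8, 2], [−4, −4, 6], [0, 8, −8]]

A² = [[−4, 6, −3], [−4, 2, 1], [4, 0, −2]]
A³ = [[−16, 8, 2], [−4, −4, 6], [0, 8, −8]]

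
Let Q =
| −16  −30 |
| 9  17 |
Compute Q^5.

[[−166, −330], [99, 197]]

tr Q = 1 and det Q = −2, so the characteristic polynomial is λ² − (1)λ + (−2) with roots −1 and 2.
Eigenvectors give P = [[−2, 5], [1, −3]] with P⁻¹ = [[−3, −5], [−1, −2]], and Q = P·diag(−1, 2)·P⁻¹.
Then Q^5 = P·diag(−1, 32)·P⁻¹ = [[2, 160], [−1, −96]] · [[−3, −5], [−1, −2]] = [[−166, −330], [99, 197]].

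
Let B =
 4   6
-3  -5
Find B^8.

[[-254, -510], [255, 511]]

tr B = -1 and det B = -2, so the characteristic polynomial is λ² − (-1)λ + (-2) with roots -2 and 1.
Eigenvectors give P = [[-1, -2], [1, 1]] with P⁻¹ = [[1, 2], [-1, -1]], and B = P·diag(-2, 1)·P⁻¹.
Then B^8 = P·diag(256, 1)·P⁻¹ = [[-256, -2], [256, 1]] · [[1, 2], [-1, -1]] = [[-254, -510], [255, 511]].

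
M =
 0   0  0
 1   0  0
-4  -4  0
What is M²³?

[[0, 0, 0], [0, 0, 0], [0, 0, 0]]

M is strictly triangular, hence nilpotent: M³ = 0, so M²³ = 0.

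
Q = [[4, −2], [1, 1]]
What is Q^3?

tr Q = 5 and det Q = 6, so the characteristic polynomial is λ² − (5)λ + (6) with roots 3 and 2.
Eigenvectors give P = [[2, 1], [1, 1]] with P⁻¹ = [[1, −1], [−1, 2]], and Q = P·diag(3, 2)·P⁻¹.
Then Q^3 = P·diag(27, 8)·P⁻¹ = [[54, 8], [27, 8]] · [[1, −1], [−1, 2]] = [[46, −38], [19, −11]].

[[46, −38], [19, −11]]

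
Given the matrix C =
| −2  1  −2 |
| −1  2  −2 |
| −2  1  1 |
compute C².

[[7, −2, 0], [4, 1, −4], [1, 1, 3]]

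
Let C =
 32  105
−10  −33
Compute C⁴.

[[−374, −1365], [130, 471]]

tr C = −1 and det C = −6, so the characteristic polynomial is λ² − (−1)λ + (−6) with roots 2 and −3.
Eigenvectors give P = [[7, 3], [−2, −1]] with P⁻¹ = [[1, 3], [−2, −7]], and C = P·diag(2, −3)·P⁻¹.
Then C⁴ = P·diag(16, 81)·P⁻¹ = [[112, 243], [−32, −81]] · [[1, 3], [−2, −7]] = [[−374, −1365], [130, 471]].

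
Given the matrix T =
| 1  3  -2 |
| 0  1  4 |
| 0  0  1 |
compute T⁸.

T = I + N where N = [[0, 3, -2], [0, 0, 4], [0, 0, 0]] is strictly upper-triangular, so N³ = 0.
(I + N)⁸ = I + 8·N + 28·N² = [[1, 24, 320], [0, 1, 32], [0, 0, 1]].

[[1, 24, 320], [0, 1, 32], [0, 0, 1]]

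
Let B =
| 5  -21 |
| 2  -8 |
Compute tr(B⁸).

tr B = -3 and det B = 2, so the characteristic polynomial is λ² − (-3)λ + (2) with roots -2 and -1.
Eigenvectors give P = [[3, 7], [1, 2]] with P⁻¹ = [[-2, 7], [1, -3]], and B = P·diag(-2, -1)·P⁻¹.
Then B⁸ = P·diag(256, 1)·P⁻¹ = [[768, 7], [256, 2]] · [[-2, 7], [1, -3]] = [[-1529, 5355], [-510, 1786]].

257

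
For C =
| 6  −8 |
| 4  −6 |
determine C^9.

tr C = 0 and det C = −4, so the characteristic polynomial is λ² − (0)λ + (−4) with roots 2 and −2.
Eigenvectors give P = [[2, −1], [1, −1]] with P⁻¹ = [[1, −1], [1, −2]], and C = P·diag(2, −2)·P⁻¹.
Then C^9 = P·diag(512, −512)·P⁻¹ = [[1024, 512], [512, 512]] · [[1, −1], [1, −2]] = [[1536, −2048], [1024, −1536]].

[[1536, −2048], [1024, −1536]]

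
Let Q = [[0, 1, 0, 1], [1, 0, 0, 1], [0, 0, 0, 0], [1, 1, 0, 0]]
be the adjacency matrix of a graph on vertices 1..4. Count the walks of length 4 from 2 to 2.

The number of length-4 walks from vertex 2 to vertex 2 is entry (2,2) of Q⁴, where Q is the adjacency matrix.
Q² = [[2, 1, 0, 1], [1, 2, 0, 1], [0, 0, 0, 0], [1, 1, 0, 2]]
Q³ = [[2, 3, 0, 3], [3, 2, 0, 3], [0, 0, 0, 0], [3, 3, 0, 2]]
Q⁴ = [[6, 5, 0, 5], [5, 6, 0, 5], [0, 0, 0, 0], [5, 5, 0, 6]]

6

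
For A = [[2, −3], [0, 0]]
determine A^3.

[[8, −12], [0, 0]]

A^2 = [[4, −6], [0, 0]]
A^3 = [[8, −12], [0, 0]]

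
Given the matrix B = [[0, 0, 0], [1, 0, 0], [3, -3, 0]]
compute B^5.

B is strictly triangular, hence nilpotent: B^3 = 0, so B^5 = 0.

[[0, 0, 0], [0, 0, 0], [0, 0, 0]]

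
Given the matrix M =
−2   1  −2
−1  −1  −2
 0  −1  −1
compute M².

[[3, −1, 4], [3, 2, 6], [1, 2, 3]]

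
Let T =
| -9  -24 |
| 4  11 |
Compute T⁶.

tr T = 2 and det T = -3, so the characteristic polynomial is λ² − (2)λ + (-3) with roots -1 and 3.
Eigenvectors give P = [[3, -2], [-1, 1]] with P⁻¹ = [[1, 2], [1, 3]], and T = P·diag(-1, 3)·P⁻¹.
Then T⁶ = P·diag(1, 729)·P⁻¹ = [[3, -1458], [-1, 729]] · [[1, 2], [1, 3]] = [[-1455, -4368], [728, 2185]].

[[-1455, -4368], [728, 2185]]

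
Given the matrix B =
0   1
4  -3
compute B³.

B² = [[4, -3], [-12, 13]]
B³ = [[-12, 13], [52, -51]]

[[-12, 13], [52, -51]]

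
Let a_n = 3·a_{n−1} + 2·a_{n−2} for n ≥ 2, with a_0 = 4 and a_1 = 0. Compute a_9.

50232

With companion matrix M = [[3, 2], [1, 0]], [a_n, a_{n−1}]ᵀ = M·[a_{n−1}, a_{n−2}]ᵀ, so [a_9, a_8]ᵀ = M⁸·[a_1, a_0]ᵀ.
M⁸ = [[22363, 12558], [6279, 3526]], giving [a_9, a_8]ᵀ = [[50232], [14104]].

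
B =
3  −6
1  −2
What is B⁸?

[[3, −6], [1, −2]]

B² = B (a projection; rank 1, trace 1), so B⁸ = B.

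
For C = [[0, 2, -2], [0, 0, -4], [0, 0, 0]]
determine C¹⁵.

C is strictly triangular, hence nilpotent: C³ = 0, so C¹⁵ = 0.

[[0, 0, 0], [0, 0, 0], [0, 0, 0]]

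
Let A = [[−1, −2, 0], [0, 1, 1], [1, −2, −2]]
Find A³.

[[−3, 2, 4], [−2, −1, 1], [5, 2, −4]]

A² = [[1, 0, −2], [1, −1, −1], [−3, 0, 2]]
A³ = [[−3, 2, 4], [−2, −1, 1], [5, 2, −4]]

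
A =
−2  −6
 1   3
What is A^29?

[[−2, −6], [1, 3]]

A² = A (a projection; rank 1, trace 1), so A^29 = A.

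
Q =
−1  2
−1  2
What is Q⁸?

Q² = Q (a projection; rank 1, trace 1), so Q⁸ = Q.

[[−1, 2], [−1, 2]]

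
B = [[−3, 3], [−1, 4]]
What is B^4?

[[33, 57], [−19, 166]]

B^2 = [[6, 3], [−1, 13]]
B^3 = [[−21, 30], [−10, 49]]
B^4 = [[33, 57], [−19, 166]]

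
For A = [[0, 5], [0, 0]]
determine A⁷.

[[0, 0], [0, 0]]

A is strictly triangular, hence nilpotent: A² = 0, so A⁷ = 0.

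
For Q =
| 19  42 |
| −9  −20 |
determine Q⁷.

tr Q = −1 and det Q = −2, so the characteristic polynomial is λ² − (−1)λ + (−2) with roots 1 and −2.
Eigenvectors give P = [[7, −2], [−3, 1]] with P⁻¹ = [[1, 2], [3, 7]], and Q = P·diag(1, −2)·P⁻¹.
Then Q⁷ = P·diag(1, −128)·P⁻¹ = [[7, 256], [−3, −128]] · [[1, 2], [3, 7]] = [[775, 1806], [−387, −902]].

[[775, 1806], [−387, −902]]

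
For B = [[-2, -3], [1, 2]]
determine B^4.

[[1, 0], [0, 1]]

B² = I (check: tr B = 0 and det B = -1), so B^4 = I since 4 is even.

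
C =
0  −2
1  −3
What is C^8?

[[−254, 510], [−255, 511]]

tr C = −3 and det C = 2, so the characteristic polynomial is λ² − (−3)λ + (2) with roots −1 and −2.
Eigenvectors give P = [[2, −1], [1, −1]] with P⁻¹ = [[1, −1], [1, −2]], and C = P·diag(−1, −2)·P⁻¹.
Then C^8 = P·diag(1, 256)·P⁻¹ = [[2, −256], [1, −256]] · [[1, −1], [1, −2]] = [[−254, 510], [−255, 511]].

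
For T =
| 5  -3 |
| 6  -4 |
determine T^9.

[[1025, -513], [1026, -514]]

tr T = 1 and det T = -2, so the characteristic polynomial is λ² − (1)λ + (-2) with roots 2 and -1.
Eigenvectors give P = [[1, 1], [1, 2]] with P⁻¹ = [[2, -1], [-1, 1]], and T = P·diag(2, -1)·P⁻¹.
Then T^9 = P·diag(512, -1)·P⁻¹ = [[512, -1], [512, -2]] · [[2, -1], [-1, 1]] = [[1025, -513], [1026, -514]].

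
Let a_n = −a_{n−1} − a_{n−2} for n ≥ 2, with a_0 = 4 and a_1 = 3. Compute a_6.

4

With companion matrix C = [[−1, −1], [1, 0]], [a_n, a_{n−1}]ᵀ = C·[a_{n−1}, a_{n−2}]ᵀ, so [a_6, a_5]ᵀ = C⁵·[a_1, a_0]ᵀ.
C⁵ = [[0, 1], [−1, −1]], giving [a_6, a_5]ᵀ = [[4], [−7]].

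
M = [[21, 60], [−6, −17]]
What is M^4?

[[801, 2400], [−240, −719]]

tr M = 4 and det M = 3, so the characteristic polynomial is λ² − (4)λ + (3) with roots 3 and 1.
Eigenvectors give P = [[10, −3], [−3, 1]] with P⁻¹ = [[1, 3], [3, 10]], and M = P·diag(3, 1)·P⁻¹.
Then M^4 = P·diag(81, 1)·P⁻¹ = [[810, −3], [−243, 1]] · [[1, 3], [3, 10]] = [[801, 2400], [−240, −719]].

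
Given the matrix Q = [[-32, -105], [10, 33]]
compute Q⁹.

tr Q = 1 and det Q = -6, so the characteristic polynomial is λ² − (1)λ + (-6) with roots -2 and 3.
Eigenvectors give P = [[7, 3], [-2, -1]] with P⁻¹ = [[1, 3], [-2, -7]], and Q = P·diag(-2, 3)·P⁻¹.
Then Q⁹ = P·diag(-512, 19683)·P⁻¹ = [[-3584, 59049], [1024, -19683]] · [[1, 3], [-2, -7]] = [[-121682, -424095], [40390, 140853]].

[[-121682, -424095], [40390, 140853]]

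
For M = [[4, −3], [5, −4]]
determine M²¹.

[[4, −3], [5, −4]]

M² = I (check: tr M = 0 and det M = −1), so M²¹ = M since 21 is odd.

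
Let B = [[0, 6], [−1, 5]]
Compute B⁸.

[[−12354, 37830], [−6305, 19171]]

tr B = 5 and det B = 6, so the characteristic polynomial is λ² − (5)λ + (6) with roots 2 and 3.
Eigenvectors give P = [[3, −2], [1, −1]] with P⁻¹ = [[1, −2], [1, −3]], and B = P·diag(2, 3)·P⁻¹.
Then B⁸ = P·diag(256, 6561)·P⁻¹ = [[768, −13122], [256, −6561]] · [[1, −2], [1, −3]] = [[−12354, 37830], [−6305, 19171]].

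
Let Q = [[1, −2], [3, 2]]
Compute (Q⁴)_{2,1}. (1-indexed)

−63

Q² = [[−5, −6], [9, −2]]
Q³ = [[−23, −2], [3, −22]]
Q⁴ = [[−29, 42], [−63, −50]]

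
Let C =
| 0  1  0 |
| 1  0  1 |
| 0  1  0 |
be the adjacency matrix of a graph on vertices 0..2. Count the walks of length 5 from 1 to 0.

4

The number of length-5 walks from vertex 1 to vertex 0 is entry (1,0) of C⁵, where C is the adjacency matrix.
C² = [[1, 0, 1], [0, 2, 0], [1, 0, 1]]
C³ = [[0, 2, 0], [2, 0, 2], [0, 2, 0]]
C⁴ = [[2, 0, 2], [0, 4, 0], [2, 0, 2]]
C⁵ = [[0, 4, 0], [4, 0, 4], [0, 4, 0]]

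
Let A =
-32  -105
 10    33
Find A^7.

[[-14018, -48615], [4630, 16077]]

tr A = 1 and det A = -6, so the characteristic polynomial is λ² − (1)λ + (-6) with roots -2 and 3.
Eigenvectors give P = [[7, -3], [-2, 1]] with P⁻¹ = [[1, 3], [2, 7]], and A = P·diag(-2, 3)·P⁻¹.
Then A^7 = P·diag(-128, 2187)·P⁻¹ = [[-896, -6561], [256, 2187]] · [[1, 3], [2, 7]] = [[-14018, -48615], [4630, 16077]].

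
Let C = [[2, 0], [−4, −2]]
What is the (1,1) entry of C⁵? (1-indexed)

tr C = 0 and det C = −4, so the characteristic polynomial is λ² − (0)λ + (−4) with roots −2 and 2.
Eigenvectors give P = [[0, −1], [1, 1]] with P⁻¹ = [[1, 1], [−1, 0]], and C = P·diag(−2, 2)·P⁻¹.
Then C⁵ = P·diag(−32, 32)·P⁻¹ = [[0, −32], [−32, 32]] · [[1, 1], [−1, 0]] = [[32, 0], [−64, −32]].

32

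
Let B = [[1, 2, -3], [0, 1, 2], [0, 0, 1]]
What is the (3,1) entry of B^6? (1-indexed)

0

B = I + N where N = [[0, 2, -3], [0, 0, 2], [0, 0, 0]] is strictly upper-triangular, so N^3 = 0.
(I + N)^6 = I + 6·N + 15·N^2 = [[1, 12, 42], [0, 1, 12], [0, 0, 1]].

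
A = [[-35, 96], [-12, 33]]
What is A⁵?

[[-2195, 5856], [-732, 1953]]

tr A = -2 and det A = -3, so the characteristic polynomial is λ² − (-2)λ + (-3) with roots -3 and 1.
Eigenvectors give P = [[3, -8], [1, -3]] with P⁻¹ = [[3, -8], [1, -3]], and A = P·diag(-3, 1)·P⁻¹.
Then A⁵ = P·diag(-243, 1)·P⁻¹ = [[-729, -8], [-243, -3]] · [[3, -8], [1, -3]] = [[-2195, 5856], [-732, 1953]].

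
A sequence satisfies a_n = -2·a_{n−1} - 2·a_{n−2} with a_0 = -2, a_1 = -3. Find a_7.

56

With companion matrix T = [[-2, -2], [1, 0]], [a_n, a_{n−1}]ᵀ = T·[a_{n−1}, a_{n−2}]ᵀ, so [a_7, a_6]ᵀ = T⁶·[a_1, a_0]ᵀ.
T⁶ = [[-8, -16], [8, 8]], giving [a_7, a_6]ᵀ = [[56], [-40]].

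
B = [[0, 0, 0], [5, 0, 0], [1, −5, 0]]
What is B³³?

B is strictly triangular, hence nilpotent: B³ = 0, so B³³ = 0.

[[0, 0, 0], [0, 0, 0], [0, 0, 0]]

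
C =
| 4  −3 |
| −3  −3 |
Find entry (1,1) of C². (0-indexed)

18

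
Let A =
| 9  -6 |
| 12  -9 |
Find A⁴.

[[81, 0], [0, 81]]

tr A = 0 and det A = -9, so the characteristic polynomial is λ² − (0)λ + (-9) with roots 3 and -3.
Eigenvectors give P = [[-1, -1], [-1, -2]] with P⁻¹ = [[-2, 1], [1, -1]], and A = P·diag(3, -3)·P⁻¹.
Then A⁴ = P·diag(81, 81)·P⁻¹ = [[-81, -81], [-81, -162]] · [[-2, 1], [1, -1]] = [[81, 0], [0, 81]].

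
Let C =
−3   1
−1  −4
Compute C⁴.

[[15, −161], [161, 176]]

C² = [[8, −7], [7, 15]]
C³ = [[−17, 36], [−36, −53]]
C⁴ = [[15, −161], [161, 176]]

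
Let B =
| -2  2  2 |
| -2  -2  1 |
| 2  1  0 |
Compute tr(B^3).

2

B^2 = [[4, -6, -2], [10, 1, -6], [-6, 2, 5]]
B^3 = [[0, 18, 2], [-34, 12, 21], [18, -11, -10]]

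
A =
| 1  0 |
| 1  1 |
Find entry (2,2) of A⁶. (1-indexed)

A = I + N where N = [[0, 0], [1, 0]] is strictly lower-triangular, so N² = 0.
(I + N)⁶ = I + 6·N = [[1, 0], [6, 1]].

1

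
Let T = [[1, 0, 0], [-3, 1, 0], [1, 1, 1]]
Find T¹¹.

[[1, 0, 0], [-33, 1, 0], [-154, 11, 1]]

T = I + N where N = [[0, 0, 0], [-3, 0, 0], [1, 1, 0]] is strictly lower-triangular, so N³ = 0.
(I + N)¹¹ = I + 11·N + 55·N² = [[1, 0, 0], [-33, 1, 0], [-154, 11, 1]].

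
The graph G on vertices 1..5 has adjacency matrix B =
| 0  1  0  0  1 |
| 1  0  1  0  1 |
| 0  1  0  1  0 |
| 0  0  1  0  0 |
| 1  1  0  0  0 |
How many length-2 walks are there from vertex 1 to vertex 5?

The number of length-2 walks from vertex 1 to vertex 5 is entry (1,5) of B^2, where B is the adjacency matrix.
B^2 = [[2, 1, 1, 0, 1], [1, 3, 0, 1, 1], [1, 0, 2, 0, 1], [0, 1, 0, 1, 0], [1, 1, 1, 0, 2]]

1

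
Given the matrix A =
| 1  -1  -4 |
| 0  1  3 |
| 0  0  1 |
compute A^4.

A = I + N where N = [[0, -1, -4], [0, 0, 3], [0, 0, 0]] is strictly upper-triangular, so N^3 = 0.
(I + N)^4 = I + 4·N + 6·N^2 = [[1, -4, -34], [0, 1, 12], [0, 0, 1]].

[[1, -4, -34], [0, 1, 12], [0, 0, 1]]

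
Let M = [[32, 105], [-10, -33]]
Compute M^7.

[[14018, 48615], [-4630, -16077]]

tr M = -1 and det M = -6, so the characteristic polynomial is λ² − (-1)λ + (-6) with roots -3 and 2.
Eigenvectors give P = [[-3, 7], [1, -2]] with P⁻¹ = [[2, 7], [1, 3]], and M = P·diag(-3, 2)·P⁻¹.
Then M^7 = P·diag(-2187, 128)·P⁻¹ = [[6561, 896], [-2187, -256]] · [[2, 7], [1, 3]] = [[14018, 48615], [-4630, -16077]].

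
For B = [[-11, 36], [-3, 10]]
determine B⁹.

tr B = -1 and det B = -2, so the characteristic polynomial is λ² − (-1)λ + (-2) with roots -2 and 1.
Eigenvectors give P = [[4, 3], [1, 1]] with P⁻¹ = [[1, -3], [-1, 4]], and B = P·diag(-2, 1)·P⁻¹.
Then B⁹ = P·diag(-512, 1)·P⁻¹ = [[-2048, 3], [-512, 1]] · [[1, -3], [-1, 4]] = [[-2051, 6156], [-513, 1540]].

[[-2051, 6156], [-513, 1540]]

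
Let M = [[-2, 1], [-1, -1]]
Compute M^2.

[[3, -3], [3, 0]]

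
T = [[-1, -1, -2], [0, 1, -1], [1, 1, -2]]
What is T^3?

[[8, 6, -10], [2, 2, 0], [4, 2, 6]]

T^2 = [[-1, -2, 7], [-1, 0, 1], [-3, -2, 1]]
T^3 = [[8, 6, -10], [2, 2, 0], [4, 2, 6]]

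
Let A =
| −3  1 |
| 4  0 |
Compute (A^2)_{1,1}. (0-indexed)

4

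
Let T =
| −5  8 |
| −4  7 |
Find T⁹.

[[−19685, 39368], [−19684, 39367]]

tr T = 2 and det T = −3, so the characteristic polynomial is λ² − (2)λ + (−3) with roots 3 and −1.
Eigenvectors give P = [[−1, 2], [−1, 1]] with P⁻¹ = [[1, −2], [1, −1]], and T = P·diag(3, −1)·P⁻¹.
Then T⁹ = P·diag(19683, −1)·P⁻¹ = [[−19683, −2], [−19683, −1]] · [[1, −2], [1, −1]] = [[−19685, 39368], [−19684, 39367]].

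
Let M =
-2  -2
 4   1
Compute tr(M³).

M² = [[-4, 2], [-4, -7]]
M³ = [[16, 10], [-20, 1]]

17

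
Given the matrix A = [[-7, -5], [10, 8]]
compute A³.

[[-43, -35], [70, 62]]

tr A = 1 and det A = -6, so the characteristic polynomial is λ² − (1)λ + (-6) with roots -2 and 3.
Eigenvectors give P = [[-1, -1], [1, 2]] with P⁻¹ = [[-2, -1], [1, 1]], and A = P·diag(-2, 3)·P⁻¹.
Then A³ = P·diag(-8, 27)·P⁻¹ = [[8, -27], [-8, 54]] · [[-2, -1], [1, 1]] = [[-43, -35], [70, 62]].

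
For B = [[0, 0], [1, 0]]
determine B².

[[0, 0], [0, 0]]

B is strictly triangular, hence nilpotent: B² = 0, so B² = 0.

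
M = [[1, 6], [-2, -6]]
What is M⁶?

tr M = -5 and det M = 6, so the characteristic polynomial is λ² − (-5)λ + (6) with roots -2 and -3.
Eigenvectors give P = [[-2, 3], [1, -2]] with P⁻¹ = [[-2, -3], [-1, -2]], and M = P·diag(-2, -3)·P⁻¹.
Then M⁶ = P·diag(64, 729)·P⁻¹ = [[-128, 2187], [64, -1458]] · [[-2, -3], [-1, -2]] = [[-1931, -3990], [1330, 2724]].

[[-1931, -3990], [1330, 2724]]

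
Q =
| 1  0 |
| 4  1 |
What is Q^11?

Q = I + N where N = [[0, 0], [4, 0]] is strictly lower-triangular, so N^2 = 0.
(I + N)^11 = I + 11·N = [[1, 0], [44, 1]].

[[1, 0], [44, 1]]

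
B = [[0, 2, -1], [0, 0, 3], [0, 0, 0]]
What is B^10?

B is strictly triangular, hence nilpotent: B^3 = 0, so B^10 = 0.

[[0, 0, 0], [0, 0, 0], [0, 0, 0]]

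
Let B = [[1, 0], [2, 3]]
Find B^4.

tr B = 4 and det B = 3, so the characteristic polynomial is λ² − (4)λ + (3) with roots 3 and 1.
Eigenvectors give P = [[0, -1], [1, 1]] with P⁻¹ = [[1, 1], [-1, 0]], and B = P·diag(3, 1)·P⁻¹.
Then B^4 = P·diag(81, 1)·P⁻¹ = [[0, -1], [81, 1]] · [[1, 1], [-1, 0]] = [[1, 0], [80, 81]].

[[1, 0], [80, 81]]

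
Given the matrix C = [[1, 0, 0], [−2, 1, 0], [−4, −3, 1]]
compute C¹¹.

[[1, 0, 0], [−22, 1, 0], [286, −33, 1]]

C = I + N where N = [[0, 0, 0], [−2, 0, 0], [−4, −3, 0]] is strictly lower-triangular, so N³ = 0.
(I + N)¹¹ = I + 11·N + 55·N² = [[1, 0, 0], [−22, 1, 0], [286, −33, 1]].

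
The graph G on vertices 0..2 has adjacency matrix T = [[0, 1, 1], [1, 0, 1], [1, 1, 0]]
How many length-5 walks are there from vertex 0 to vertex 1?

11

The number of length-5 walks from vertex 0 to vertex 1 is entry (0,1) of T⁵, where T is the adjacency matrix.
T² = [[2, 1, 1], [1, 2, 1], [1, 1, 2]]
T³ = [[2, 3, 3], [3, 2, 3], [3, 3, 2]]
T⁴ = [[6, 5, 5], [5, 6, 5], [5, 5, 6]]
T⁵ = [[10, 11, 11], [11, 10, 11], [11, 11, 10]]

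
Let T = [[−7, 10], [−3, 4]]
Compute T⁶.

[[379, −630], [189, −314]]

tr T = −3 and det T = 2, so the characteristic polynomial is λ² − (−3)λ + (2) with roots −1 and −2.
Eigenvectors give P = [[−5, 2], [−3, 1]] with P⁻¹ = [[1, −2], [3, −5]], and T = P·diag(−1, −2)·P⁻¹.
Then T⁶ = P·diag(1, 64)·P⁻¹ = [[−5, 128], [−3, 64]] · [[1, −2], [3, −5]] = [[379, −630], [189, −314]].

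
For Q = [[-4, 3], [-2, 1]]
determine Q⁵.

[[-94, 93], [-62, 61]]

tr Q = -3 and det Q = 2, so the characteristic polynomial is λ² − (-3)λ + (2) with roots -2 and -1.
Eigenvectors give P = [[-3, 1], [-2, 1]] with P⁻¹ = [[-1, 1], [-2, 3]], and Q = P·diag(-2, -1)·P⁻¹.
Then Q⁵ = P·diag(-32, -1)·P⁻¹ = [[96, -1], [64, -1]] · [[-1, 1], [-2, 3]] = [[-94, 93], [-62, 61]].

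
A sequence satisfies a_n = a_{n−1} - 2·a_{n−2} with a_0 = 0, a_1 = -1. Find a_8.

With companion matrix C = [[1, -2], [1, 0]], [a_n, a_{n−1}]ᵀ = C·[a_{n−1}, a_{n−2}]ᵀ, so [a_8, a_7]ᵀ = C^7·[a_1, a_0]ᵀ.
C^7 = [[-3, -14], [7, -10]], giving [a_8, a_7]ᵀ = [[3], [-7]].

3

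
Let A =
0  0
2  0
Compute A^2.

A is strictly triangular, hence nilpotent: A^2 = 0, so A^2 = 0.

[[0, 0], [0, 0]]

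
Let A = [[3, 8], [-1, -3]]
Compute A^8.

[[1, 0], [0, 1]]

A² = I (check: tr A = 0 and det A = -1), so A^8 = I since 8 is even.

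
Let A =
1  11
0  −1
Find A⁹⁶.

[[1, 0], [0, 1]]

A² = I (check: tr A = 0 and det A = −1), so A⁹⁶ = I since 96 is even.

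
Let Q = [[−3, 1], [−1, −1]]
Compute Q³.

[[−20, 12], [−12, 4]]

Q² = [[8, −4], [4, 0]]
Q³ = [[−20, 12], [−12, 4]]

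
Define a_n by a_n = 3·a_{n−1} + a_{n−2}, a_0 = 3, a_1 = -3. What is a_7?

-2487

With companion matrix C = [[3, 1], [1, 0]], [a_n, a_{n−1}]ᵀ = C·[a_{n−1}, a_{n−2}]ᵀ, so [a_7, a_6]ᵀ = C^6·[a_1, a_0]ᵀ.
C^6 = [[1189, 360], [360, 109]], giving [a_7, a_6]ᵀ = [[-2487], [-753]].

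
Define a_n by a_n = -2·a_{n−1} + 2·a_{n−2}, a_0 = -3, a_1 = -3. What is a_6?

With companion matrix B = [[-2, 2], [1, 0]], [a_n, a_{n−1}]ᵀ = B·[a_{n−1}, a_{n−2}]ᵀ, so [a_6, a_5]ᵀ = B^5·[a_1, a_0]ᵀ.
B^5 = [[-120, 88], [44, -32]], giving [a_6, a_5]ᵀ = [[96], [-36]].

96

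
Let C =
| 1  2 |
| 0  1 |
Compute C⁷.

C = I + N where N = [[0, 2], [0, 0]] is strictly upper-triangular, so N² = 0.
(I + N)⁷ = I + 7·N = [[1, 14], [0, 1]].

[[1, 14], [0, 1]]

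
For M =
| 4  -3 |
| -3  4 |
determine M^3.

M^2 = [[25, -24], [-24, 25]]
M^3 = [[172, -171], [-171, 172]]

[[172, -171], [-171, 172]]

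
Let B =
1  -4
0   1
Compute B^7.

[[1, -28], [0, 1]]

B = I + N where N = [[0, -4], [0, 0]] is strictly upper-triangular, so N^2 = 0.
(I + N)^7 = I + 7·N = [[1, -28], [0, 1]].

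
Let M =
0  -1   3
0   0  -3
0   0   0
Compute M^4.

M is strictly triangular, hence nilpotent: M^3 = 0, so M^4 = 0.

[[0, 0, 0], [0, 0, 0], [0, 0, 0]]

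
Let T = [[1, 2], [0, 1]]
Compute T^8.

T = I + N where N = [[0, 2], [0, 0]] is strictly upper-triangular, so N^2 = 0.
(I + N)^8 = I + 8·N = [[1, 16], [0, 1]].

[[1, 16], [0, 1]]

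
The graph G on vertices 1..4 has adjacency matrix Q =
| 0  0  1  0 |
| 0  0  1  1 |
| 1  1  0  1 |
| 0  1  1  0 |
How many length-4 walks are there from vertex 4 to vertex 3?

6

The number of length-4 walks from vertex 4 to vertex 3 is entry (4,3) of Q⁴, where Q is the adjacency matrix.
Q² = [[1, 1, 0, 1], [1, 2, 1, 1], [0, 1, 3, 1], [1, 1, 1, 2]]
Q³ = [[0, 1, 3, 1], [1, 2, 4, 3], [3, 4, 2, 4], [1, 3, 4, 2]]
Q⁴ = [[3, 4, 2, 4], [4, 7, 6, 6], [2, 6, 11, 6], [4, 6, 6, 7]]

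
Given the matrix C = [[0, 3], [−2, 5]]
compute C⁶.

tr C = 5 and det C = 6, so the characteristic polynomial is λ² − (5)λ + (6) with roots 2 and 3.
Eigenvectors give P = [[3, 1], [2, 1]] with P⁻¹ = [[1, −1], [−2, 3]], and C = P·diag(2, 3)·P⁻¹.
Then C⁶ = P·diag(64, 729)·P⁻¹ = [[192, 729], [128, 729]] · [[1, −1], [−2, 3]] = [[−1266, 1995], [−1330, 2059]].

[[−1266, 1995], [−1330, 2059]]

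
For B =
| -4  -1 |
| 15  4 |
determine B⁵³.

[[-4, -1], [15, 4]]

B² = I (check: tr B = 0 and det B = -1), so B⁵³ = B since 53 is odd.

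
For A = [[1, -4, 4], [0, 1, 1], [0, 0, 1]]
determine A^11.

A = I + N where N = [[0, -4, 4], [0, 0, 1], [0, 0, 0]] is strictly upper-triangular, so N^3 = 0.
(I + N)^11 = I + 11·N + 55·N^2 = [[1, -44, -176], [0, 1, 11], [0, 0, 1]].

[[1, -44, -176], [0, 1, 11], [0, 0, 1]]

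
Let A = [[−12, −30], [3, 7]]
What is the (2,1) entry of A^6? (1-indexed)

−1995

tr A = −5 and det A = 6, so the characteristic polynomial is λ² − (−5)λ + (6) with roots −3 and −2.
Eigenvectors give P = [[10, −3], [−3, 1]] with P⁻¹ = [[1, 3], [3, 10]], and A = P·diag(−3, −2)·P⁻¹.
Then A^6 = P·diag(729, 64)·P⁻¹ = [[7290, −192], [−2187, 64]] · [[1, 3], [3, 10]] = [[6714, 19950], [−1995, −5921]].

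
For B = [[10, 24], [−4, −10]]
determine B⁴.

tr B = 0 and det B = −4, so the characteristic polynomial is λ² − (0)λ + (−4) with roots −2 and 2.
Eigenvectors give P = [[−2, 3], [1, −1]] with P⁻¹ = [[1, 3], [1, 2]], and B = P·diag(−2, 2)·P⁻¹.
Then B⁴ = P·diag(16, 16)·P⁻¹ = [[−32, 48], [16, −16]] · [[1, 3], [1, 2]] = [[16, 0], [0, 16]].

[[16, 0], [0, 16]]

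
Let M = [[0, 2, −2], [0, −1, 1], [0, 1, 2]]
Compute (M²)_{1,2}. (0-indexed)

1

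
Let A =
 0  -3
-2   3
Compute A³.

A² = [[6, -9], [-6, 15]]
A³ = [[18, -45], [-30, 63]]

[[18, -45], [-30, 63]]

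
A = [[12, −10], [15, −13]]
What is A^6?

tr A = −1 and det A = −6, so the characteristic polynomial is λ² − (−1)λ + (−6) with roots 2 and −3.
Eigenvectors give P = [[−1, −2], [−1, −3]] with P⁻¹ = [[−3, 2], [1, −1]], and A = P·diag(2, −3)·P⁻¹.
Then A^6 = P·diag(64, 729)·P⁻¹ = [[−64, −1458], [−64, −2187]] · [[−3, 2], [1, −1]] = [[−1266, 1330], [−1995, 2059]].

[[−1266, 1330], [−1995, 2059]]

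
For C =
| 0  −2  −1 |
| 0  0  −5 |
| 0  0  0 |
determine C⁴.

[[0, 0, 0], [0, 0, 0], [0, 0, 0]]

C is strictly triangular, hence nilpotent: C³ = 0, so C⁴ = 0.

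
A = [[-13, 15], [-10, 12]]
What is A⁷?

tr A = -1 and det A = -6, so the characteristic polynomial is λ² − (-1)λ + (-6) with roots -3 and 2.
Eigenvectors give P = [[3, 1], [2, 1]] with P⁻¹ = [[1, -1], [-2, 3]], and A = P·diag(-3, 2)·P⁻¹.
Then A⁷ = P·diag(-2187, 128)·P⁻¹ = [[-6561, 128], [-4374, 128]] · [[1, -1], [-2, 3]] = [[-6817, 6945], [-4630, 4758]].

[[-6817, 6945], [-4630, 4758]]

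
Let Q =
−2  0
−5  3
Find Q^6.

tr Q = 1 and det Q = −6, so the characteristic polynomial is λ² − (1)λ + (−6) with roots −2 and 3.
Eigenvectors give P = [[−1, 0], [−1, 1]] with P⁻¹ = [[−1, 0], [−1, 1]], and Q = P·diag(−2, 3)·P⁻¹.
Then Q^6 = P·diag(64, 729)·P⁻¹ = [[−64, 0], [−64, 729]] · [[−1, 0], [−1, 1]] = [[64, 0], [−665, 729]].

[[64, 0], [−665, 729]]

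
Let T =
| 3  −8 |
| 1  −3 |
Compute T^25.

[[3, −8], [1, −3]]

T² = I (check: tr T = 0 and det T = −1), so T^25 = T since 25 is odd.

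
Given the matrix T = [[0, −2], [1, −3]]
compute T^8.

tr T = −3 and det T = 2, so the characteristic polynomial is λ² − (−3)λ + (2) with roots −1 and −2.
Eigenvectors give P = [[2, 1], [1, 1]] with P⁻¹ = [[1, −1], [−1, 2]], and T = P·diag(−1, −2)·P⁻¹.
Then T^8 = P·diag(1, 256)·P⁻¹ = [[2, 256], [1, 256]] · [[1, −1], [−1, 2]] = [[−254, 510], [−255, 511]].

[[−254, 510], [−255, 511]]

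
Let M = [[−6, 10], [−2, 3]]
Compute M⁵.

[[−156, 310], [−62, 123]]

tr M = −3 and det M = 2, so the characteristic polynomial is λ² − (−3)λ + (2) with roots −2 and −1.
Eigenvectors give P = [[−5, −2], [−2, −1]] with P⁻¹ = [[−1, 2], [2, −5]], and M = P·diag(−2, −1)·P⁻¹.
Then M⁵ = P·diag(−32, −1)·P⁻¹ = [[160, 2], [64, 1]] · [[−1, 2], [2, −5]] = [[−156, 310], [−62, 123]].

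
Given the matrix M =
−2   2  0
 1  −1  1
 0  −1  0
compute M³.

M² = [[6, −6, 2], [−3, 2, −1], [−1, 1, −1]]
M³ = [[−18, 16, −6], [8, −7, 2], [3, −2, 1]]

[[−18, 16, −6], [8, −7, 2], [3, −2, 1]]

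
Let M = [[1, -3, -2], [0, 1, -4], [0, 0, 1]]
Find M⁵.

M = I + N where N = [[0, -3, -2], [0, 0, -4], [0, 0, 0]] is strictly upper-triangular, so N³ = 0.
(I + N)⁵ = I + 5·N + 10·N² = [[1, -15, 110], [0, 1, -20], [0, 0, 1]].

[[1, -15, 110], [0, 1, -20], [0, 0, 1]]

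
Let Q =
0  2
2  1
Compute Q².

[[4, 2], [2, 5]]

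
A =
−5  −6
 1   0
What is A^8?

[[19171, 37830], [−6305, −12354]]

tr A = −5 and det A = 6, so the characteristic polynomial is λ² − (−5)λ + (6) with roots −3 and −2.
Eigenvectors give P = [[−3, −2], [1, 1]] with P⁻¹ = [[−1, −2], [1, 3]], and A = P·diag(−3, −2)·P⁻¹.
Then A^8 = P·diag(6561, 256)·P⁻¹ = [[−19683, −512], [6561, 256]] · [[−1, −2], [1, 3]] = [[19171, 37830], [−6305, −12354]].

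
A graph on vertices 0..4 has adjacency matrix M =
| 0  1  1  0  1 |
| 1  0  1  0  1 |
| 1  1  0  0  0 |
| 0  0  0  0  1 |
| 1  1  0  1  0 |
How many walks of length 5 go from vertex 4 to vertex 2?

20

The number of length-5 walks from vertex 4 to vertex 2 is entry (4,2) of M⁵, where M is the adjacency matrix.
M² = [[3, 2, 1, 1, 1], [2, 3, 1, 1, 1], [1, 1, 2, 0, 2], [1, 1, 0, 1, 0], [1, 1, 2, 0, 3]]
M³ = [[4, 5, 5, 1, 6], [5, 4, 5, 1, 6], [5, 5, 2, 2, 2], [1, 1, 2, 0, 3], [6, 6, 2, 3, 2]]
M⁴ = [[16, 15, 9, 6, 10], [15, 16, 9, 6, 10], [9, 9, 10, 2, 12], [6, 6, 2, 3, 2], [10, 10, 12, 2, 15]]
M⁵ = [[34, 35, 31, 10, 37], [35, 34, 31, 10, 37], [31, 31, 18, 12, 20], [10, 10, 12, 2, 15], [37, 37, 20, 15, 22]]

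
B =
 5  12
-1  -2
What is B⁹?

tr B = 3 and det B = 2, so the characteristic polynomial is λ² − (3)λ + (2) with roots 2 and 1.
Eigenvectors give P = [[4, -3], [-1, 1]] with P⁻¹ = [[1, 3], [1, 4]], and B = P·diag(2, 1)·P⁻¹.
Then B⁹ = P·diag(512, 1)·P⁻¹ = [[2048, -3], [-512, 1]] · [[1, 3], [1, 4]] = [[2045, 6132], [-511, -1532]].

[[2045, 6132], [-511, -1532]]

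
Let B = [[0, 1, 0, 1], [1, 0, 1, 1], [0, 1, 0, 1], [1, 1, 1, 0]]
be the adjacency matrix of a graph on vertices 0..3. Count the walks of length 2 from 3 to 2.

The number of length-2 walks from vertex 3 to vertex 2 is entry (3,2) of B², where B is the adjacency matrix.
B² = [[2, 1, 2, 1], [1, 3, 1, 2], [2, 1, 2, 1], [1, 2, 1, 3]]

1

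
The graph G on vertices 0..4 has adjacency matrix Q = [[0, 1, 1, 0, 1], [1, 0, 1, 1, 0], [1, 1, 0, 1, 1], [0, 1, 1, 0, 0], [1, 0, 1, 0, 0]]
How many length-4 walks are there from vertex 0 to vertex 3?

The number of length-4 walks from vertex 0 to vertex 3 is entry (0,3) of Q^4, where Q is the adjacency matrix.
Q^2 = [[3, 1, 2, 2, 1], [1, 3, 2, 1, 2], [2, 2, 4, 1, 1], [2, 1, 1, 2, 1], [1, 2, 1, 1, 2]]
Q^3 = [[4, 7, 7, 3, 5], [7, 4, 7, 5, 3], [7, 7, 6, 6, 6], [3, 5, 6, 2, 3], [5, 3, 6, 3, 2]]
Q^4 = [[19, 14, 19, 14, 11], [14, 19, 19, 11, 14], [19, 19, 26, 13, 13], [14, 11, 13, 11, 9], [11, 14, 13, 9, 11]]

14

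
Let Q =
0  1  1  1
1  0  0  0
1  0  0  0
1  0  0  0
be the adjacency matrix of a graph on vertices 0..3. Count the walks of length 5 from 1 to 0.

The number of length-5 walks from vertex 1 to vertex 0 is entry (1,0) of Q⁵, where Q is the adjacency matrix.
Q² = [[3, 0, 0, 0], [0, 1, 1, 1], [0, 1, 1, 1], [0, 1, 1, 1]]
Q³ = [[0, 3, 3, 3], [3, 0, 0, 0], [3, 0, 0, 0], [3, 0, 0, 0]]
Q⁴ = [[9, 0, 0, 0], [0, 3, 3, 3], [0, 3, 3, 3], [0, 3, 3, 3]]
Q⁵ = [[0, 9, 9, 9], [9, 0, 0, 0], [9, 0, 0, 0], [9, 0, 0, 0]]

9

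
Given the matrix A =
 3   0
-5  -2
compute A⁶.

[[729, 0], [-665, 64]]

tr A = 1 and det A = -6, so the characteristic polynomial is λ² − (1)λ + (-6) with roots 3 and -2.
Eigenvectors give P = [[1, 0], [-1, -1]] with P⁻¹ = [[1, 0], [-1, -1]], and A = P·diag(3, -2)·P⁻¹.
Then A⁶ = P·diag(729, 64)·P⁻¹ = [[729, 0], [-729, -64]] · [[1, 0], [-1, -1]] = [[729, 0], [-665, 64]].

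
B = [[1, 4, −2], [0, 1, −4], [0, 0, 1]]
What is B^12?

[[1, 48, −1080], [0, 1, −48], [0, 0, 1]]

B = I + N where N = [[0, 4, −2], [0, 0, −4], [0, 0, 0]] is strictly upper-triangular, so N^3 = 0.
(I + N)^12 = I + 12·N + 66·N^2 = [[1, 48, −1080], [0, 1, −48], [0, 0, 1]].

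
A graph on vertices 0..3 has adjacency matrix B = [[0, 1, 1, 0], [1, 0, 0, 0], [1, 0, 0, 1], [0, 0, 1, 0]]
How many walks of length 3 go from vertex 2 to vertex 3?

2

The number of length-3 walks from vertex 2 to vertex 3 is entry (2,3) of B³, where B is the adjacency matrix.
B² = [[2, 0, 0, 1], [0, 1, 1, 0], [0, 1, 2, 0], [1, 0, 0, 1]]
B³ = [[0, 2, 3, 0], [2, 0, 0, 1], [3, 0, 0, 2], [0, 1, 2, 0]]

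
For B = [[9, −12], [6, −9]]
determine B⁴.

[[81, 0], [0, 81]]

tr B = 0 and det B = −9, so the characteristic polynomial is λ² − (0)λ + (−9) with roots 3 and −3.
Eigenvectors give P = [[−2, −1], [−1, −1]] with P⁻¹ = [[−1, 1], [1, −2]], and B = P·diag(3, −3)·P⁻¹.
Then B⁴ = P·diag(81, 81)·P⁻¹ = [[−162, −81], [−81, −81]] · [[−1, 1], [1, −2]] = [[81, 0], [0, 81]].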